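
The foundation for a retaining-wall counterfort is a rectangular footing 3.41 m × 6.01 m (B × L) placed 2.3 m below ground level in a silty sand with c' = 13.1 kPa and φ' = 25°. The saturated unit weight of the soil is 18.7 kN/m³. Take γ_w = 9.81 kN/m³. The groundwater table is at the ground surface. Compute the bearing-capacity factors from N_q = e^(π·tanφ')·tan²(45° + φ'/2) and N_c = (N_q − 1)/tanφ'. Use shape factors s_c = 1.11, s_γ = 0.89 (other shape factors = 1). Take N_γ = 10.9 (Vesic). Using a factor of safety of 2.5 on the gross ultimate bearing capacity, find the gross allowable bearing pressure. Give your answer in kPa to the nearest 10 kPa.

N_q = e^(π·tan25°)·tan²(57.5°) = 10.66; N_c = (N_q − 1)/tanφ' = 20.72.
γ' = 18.7 − 9.81 = 8.89 kN/m³ (submerged throughout). q = 8.89 × 2.3 = 20.447 kPa; the same γ' applies in the ½γBN_γ term.
c·N_c·s_c = 13.1 × 20.721 × 1.11 = 301.3 kPa
q·N_q = 20.447 × 10.662 = 218.01 kPa
0.5·γ·B·N_γ·s_γ = 0.5 × 8.89 × 3.41 × 10.9 × 0.89 = 147.04 kPa
q_ult = 301.3 + 218.01 + 147.04 = 666.35 kPa.
q_all = 666.35 / 2.5 = 266.54 kPa.

q_all ≈ 270 kPa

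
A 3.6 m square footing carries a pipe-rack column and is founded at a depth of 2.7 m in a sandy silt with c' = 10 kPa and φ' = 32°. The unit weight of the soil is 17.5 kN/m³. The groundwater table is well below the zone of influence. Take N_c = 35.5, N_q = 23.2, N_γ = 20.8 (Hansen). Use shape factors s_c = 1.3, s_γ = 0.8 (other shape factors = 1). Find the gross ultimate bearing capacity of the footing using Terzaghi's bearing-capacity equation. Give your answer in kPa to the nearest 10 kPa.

q_ult ≈ 2080 kPa

Overburden at base level: q = 17.5 × 2.7 = 47.25 kPa.
Cohesion term c·N_c·s_c = 10 × 35.5 × 1.3 = 461.5 kPa; surcharge term q·N_q = 47.25 × 23.2 = 1096.2 kPa; self-weight term 0.5·γ·B·N_γ·s_γ = 0.5 × 17.5 × 3.6 × 20.8 × 0.8 = 524.16 kPa.
q_ult = 461.5 + 1096.2 + 524.16 = 2081.9 kPa.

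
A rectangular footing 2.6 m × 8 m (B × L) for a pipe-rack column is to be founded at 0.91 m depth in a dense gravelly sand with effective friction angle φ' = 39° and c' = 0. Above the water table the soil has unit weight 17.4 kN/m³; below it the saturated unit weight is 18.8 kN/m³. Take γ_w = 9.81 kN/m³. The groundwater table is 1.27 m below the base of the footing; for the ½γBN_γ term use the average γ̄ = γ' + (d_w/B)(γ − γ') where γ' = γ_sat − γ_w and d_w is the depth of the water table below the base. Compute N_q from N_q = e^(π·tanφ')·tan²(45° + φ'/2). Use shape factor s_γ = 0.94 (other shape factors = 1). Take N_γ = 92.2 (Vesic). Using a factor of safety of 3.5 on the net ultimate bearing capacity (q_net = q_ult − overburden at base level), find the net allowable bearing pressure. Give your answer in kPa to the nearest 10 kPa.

q_all(net) ≈ 670 kPa

N_q = e^(π·tan39°)·tan²(64.5°) = 55.96.
Overburden at base level: q = 17.4 × 0.91 = 15.834 kPa.
The water table is 1.27 m below the base (< B = 2.6 m), so the ½γBN_γ term uses γ̄ = γ' + (d_w/B)(γ − γ') = 8.99 + (1.27/2.6)(17.4 − 8.99) = 13.098 kN/m³.
Surcharge term q·N_q = 15.834 × 55.957 = 886.03 kPa; self-weight term 0.5·γ·B·N_γ·s_γ = 0.5 × 13.098 × 2.6 × 92.2 × 0.94 = 1475.7 kPa.
q_ult = 886.03 + 1475.7 = 2361.8 kPa.
q_net = 2361.8 − 15.834 = 2345.9 kPa.
q_all(net) = 2345.9 / 3.5 = 670.26 kPa.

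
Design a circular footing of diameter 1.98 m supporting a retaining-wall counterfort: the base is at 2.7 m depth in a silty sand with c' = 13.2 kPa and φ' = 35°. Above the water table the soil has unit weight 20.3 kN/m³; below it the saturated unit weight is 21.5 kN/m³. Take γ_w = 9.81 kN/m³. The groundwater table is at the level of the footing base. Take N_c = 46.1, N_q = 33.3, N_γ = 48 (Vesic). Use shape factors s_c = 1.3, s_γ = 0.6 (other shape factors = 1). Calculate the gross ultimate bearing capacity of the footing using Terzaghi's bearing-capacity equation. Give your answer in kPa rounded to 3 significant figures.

q_ult ≈ 2950 kPa

Effective surcharge at the founding depth q = γ·D_f = 20.3 × 2.7 = 54.81 kPa.
The water table coincides with the base, so in the self-weight term γ → γ' = 11.69 kN/m³.
q_ult = c·N_c·s_c + q·N_q + 0.5·γ·B·N_γ·s_γ
     = 13.2 × 46.1 × 1.3 + 54.81 × 33.3 + 0.5 × 11.69 × 1.98 × 48 × 0.6
     = 791.08 + 1825.2 + 333.31 = 2949.6 kPa.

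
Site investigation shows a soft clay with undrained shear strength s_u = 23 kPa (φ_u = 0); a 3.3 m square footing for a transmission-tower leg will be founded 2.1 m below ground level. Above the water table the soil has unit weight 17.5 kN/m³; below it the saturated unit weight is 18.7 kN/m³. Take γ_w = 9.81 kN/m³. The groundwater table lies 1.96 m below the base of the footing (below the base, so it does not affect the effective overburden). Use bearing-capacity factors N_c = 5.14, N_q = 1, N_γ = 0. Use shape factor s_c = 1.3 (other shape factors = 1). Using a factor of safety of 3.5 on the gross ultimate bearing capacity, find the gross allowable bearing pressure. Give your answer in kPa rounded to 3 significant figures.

q_all ≈ 54.4 kPa

Effective surcharge at the founding depth q = γ·D_f = 17.5 × 2.1 = 36.75 kPa.
q_ult = c·N_c·s_c + q·N_q
     = 23 × 5.14 × 1.3 + 36.75 × 1
     = 153.69 + 36.75 = 190.44 kPa.
q_all = 190.44 / 3.5 = 54.41 kPa.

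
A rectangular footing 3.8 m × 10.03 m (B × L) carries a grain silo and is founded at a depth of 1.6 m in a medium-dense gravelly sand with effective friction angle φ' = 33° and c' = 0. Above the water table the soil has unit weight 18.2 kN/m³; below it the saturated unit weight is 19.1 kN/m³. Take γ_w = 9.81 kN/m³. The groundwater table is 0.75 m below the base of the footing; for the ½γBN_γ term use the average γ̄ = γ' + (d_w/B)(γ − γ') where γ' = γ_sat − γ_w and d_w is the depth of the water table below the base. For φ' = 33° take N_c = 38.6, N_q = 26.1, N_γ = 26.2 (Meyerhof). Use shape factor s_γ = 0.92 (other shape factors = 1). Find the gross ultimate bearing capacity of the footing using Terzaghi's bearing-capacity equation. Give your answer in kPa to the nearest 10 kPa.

q_ult ≈ 1270 kPa

Overburden at base level: q = 18.2 × 1.6 = 29.12 kPa.
The water table is 0.75 m below the base (< B = 3.8 m), so the ½γBN_γ term uses γ̄ = γ' + (d_w/B)(γ − γ') = 9.29 + (0.75/3.8)(18.2 − 9.29) = 11.049 kN/m³.
Surcharge term q·N_q = 29.12 × 26.1 = 760.03 kPa; self-weight term 0.5·γ·B·N_γ·s_γ = 0.5 × 11.049 × 3.8 × 26.2 × 0.92 = 506 kPa.
q_ult = 760.03 + 506 = 1266 kPa.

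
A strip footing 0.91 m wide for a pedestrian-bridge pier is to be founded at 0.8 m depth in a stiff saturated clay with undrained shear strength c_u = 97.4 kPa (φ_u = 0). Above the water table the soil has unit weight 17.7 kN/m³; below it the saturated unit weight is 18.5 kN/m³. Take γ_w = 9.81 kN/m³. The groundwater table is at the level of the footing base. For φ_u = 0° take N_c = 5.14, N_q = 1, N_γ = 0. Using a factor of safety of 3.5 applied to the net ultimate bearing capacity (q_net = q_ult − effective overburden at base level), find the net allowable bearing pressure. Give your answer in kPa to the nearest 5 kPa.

q_all(net) ≈ 145 kPa

Overburden at base level: q = 17.7 × 0.8 = 14.16 kPa.
Cohesion term c·N_c = 97.4 × 5.14 = 500.64 kPa; surcharge term q·N_q = 14.16 × 1 = 14.16 kPa.
q_ult = 500.64 + 14.16 = 514.8 kPa.
Net ultimate: q_net = 514.8 − 14.16 = 500.64 kPa.
q_all(net) = 500.64 / 3.5 = 143.04 kPa.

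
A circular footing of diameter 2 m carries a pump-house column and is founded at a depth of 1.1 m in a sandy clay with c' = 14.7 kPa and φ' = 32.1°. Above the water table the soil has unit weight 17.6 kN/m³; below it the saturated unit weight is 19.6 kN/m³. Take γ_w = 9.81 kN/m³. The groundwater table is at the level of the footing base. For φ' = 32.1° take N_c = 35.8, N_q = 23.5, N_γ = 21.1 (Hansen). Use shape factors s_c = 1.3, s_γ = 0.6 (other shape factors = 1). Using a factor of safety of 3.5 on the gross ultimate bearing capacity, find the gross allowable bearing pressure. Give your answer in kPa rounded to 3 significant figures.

Overburden at base level: q = 17.6 × 1.1 = 19.36 kPa.
Below the base the soil is submerged, so the ½γBN_γ term uses γ' = 19.6 − 9.81 = 9.79 kN/m³.
Cohesion term c·N_c·s_c = 14.7 × 35.8 × 1.3 = 684.14 kPa; surcharge term q·N_q = 19.36 × 23.5 = 454.96 kPa; self-weight term 0.5·γ·B·N_γ·s_γ = 0.5 × 9.79 × 2 × 21.1 × 0.6 = 123.94 kPa.
q_ult = 684.14 + 454.96 + 123.94 = 1263 kPa.
q_all = 1263 / 3.5 = 360.87 kPa.

q_all ≈ 361 kPa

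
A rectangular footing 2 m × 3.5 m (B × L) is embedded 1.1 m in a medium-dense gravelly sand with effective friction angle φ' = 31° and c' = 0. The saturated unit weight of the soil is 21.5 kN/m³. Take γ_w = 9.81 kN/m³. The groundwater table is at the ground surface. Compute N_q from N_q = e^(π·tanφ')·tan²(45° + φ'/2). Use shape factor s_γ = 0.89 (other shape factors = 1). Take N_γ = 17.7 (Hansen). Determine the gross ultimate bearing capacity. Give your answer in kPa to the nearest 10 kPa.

q_ult ≈ 450 kPa

tan31° = 0.6009, so N_q = e^(π×0.6009)·tan²(60.5°) = 6.604 × 3.124 = 20.63.
With the water table at the surface the whole profile is submerged: γ' = 21.5 − 9.81 = 11.69 kN/m³, so q = γ'·D_f = 12.859 kPa; the same γ' applies in the ½γBN_γ term.
q_ult = q·N_q + 0.5·γ·B·N_γ·s_γ
     = 12.859 × 20.631 + 0.5 × 11.69 × 2 × 17.7 × 0.89
     = 265.29 + 184.15 = 449.44 kPa.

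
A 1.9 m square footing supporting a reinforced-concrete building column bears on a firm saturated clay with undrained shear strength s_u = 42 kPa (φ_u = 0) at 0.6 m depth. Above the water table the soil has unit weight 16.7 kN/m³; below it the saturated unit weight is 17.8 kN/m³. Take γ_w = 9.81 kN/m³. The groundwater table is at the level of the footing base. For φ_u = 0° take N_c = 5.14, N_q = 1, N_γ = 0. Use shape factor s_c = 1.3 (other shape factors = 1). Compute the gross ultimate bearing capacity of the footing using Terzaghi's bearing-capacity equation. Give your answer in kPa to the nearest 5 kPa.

Overburden at base level: q = 16.7 × 0.6 = 10.02 kPa.
Cohesion term c·N_c·s_c = 42 × 5.14 × 1.3 = 280.64 kPa; surcharge term q·N_q = 10.02 × 1 = 10.02 kPa.
q_ult = 280.64 + 10.02 = 290.66 kPa.

q_ult ≈ 290 kPa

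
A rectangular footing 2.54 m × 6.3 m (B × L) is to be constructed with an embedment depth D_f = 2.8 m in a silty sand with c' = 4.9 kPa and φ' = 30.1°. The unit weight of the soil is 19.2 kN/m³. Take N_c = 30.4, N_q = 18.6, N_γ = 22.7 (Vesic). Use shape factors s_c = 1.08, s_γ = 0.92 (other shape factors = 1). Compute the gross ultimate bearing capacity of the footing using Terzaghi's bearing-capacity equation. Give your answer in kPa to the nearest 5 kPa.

q = γ·D_f = 19.2 × 2.8 = 53.76 kPa.
c·N_c·s_c = 4.9 × 30.4 × 1.08 = 160.88 kPa
q·N_q = 53.76 × 18.6 = 999.94 kPa
0.5·γ·B·N_γ·s_γ = 0.5 × 19.2 × 2.54 × 22.7 × 0.92 = 509.24 kPa
q_ult = 160.88 + 999.94 + 509.24 = 1670 kPa.

q_ult ≈ 1670 kPa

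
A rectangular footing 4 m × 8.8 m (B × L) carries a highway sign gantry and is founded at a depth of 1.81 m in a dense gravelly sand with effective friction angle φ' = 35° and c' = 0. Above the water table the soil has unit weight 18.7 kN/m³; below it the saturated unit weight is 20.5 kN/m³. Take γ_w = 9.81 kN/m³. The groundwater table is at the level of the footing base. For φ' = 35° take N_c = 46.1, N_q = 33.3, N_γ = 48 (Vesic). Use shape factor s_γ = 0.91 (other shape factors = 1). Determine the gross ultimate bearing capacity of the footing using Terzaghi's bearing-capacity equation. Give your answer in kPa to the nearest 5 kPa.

q_ult ≈ 2060 kPa

Overburden at base level: q = 18.7 × 1.81 = 33.847 kPa.
Below the base the soil is submerged, so the ½γBN_γ term uses γ' = 20.5 − 9.81 = 10.69 kN/m³.
Surcharge term q·N_q = 33.847 × 33.3 = 1127.1 kPa; self-weight term 0.5·γ·B·N_γ·s_γ = 0.5 × 10.69 × 4 × 48 × 0.91 = 933.88 kPa.
q_ult = 1127.1 + 933.88 = 2061 kPa.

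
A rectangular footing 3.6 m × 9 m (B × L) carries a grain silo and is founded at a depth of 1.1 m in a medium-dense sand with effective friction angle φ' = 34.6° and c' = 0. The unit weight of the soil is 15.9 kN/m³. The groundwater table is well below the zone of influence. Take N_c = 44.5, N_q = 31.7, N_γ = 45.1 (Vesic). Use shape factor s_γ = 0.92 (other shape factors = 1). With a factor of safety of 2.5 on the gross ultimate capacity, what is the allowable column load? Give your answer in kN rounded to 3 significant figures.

q = γ·D_f = 15.9 × 1.1 = 17.49 kPa.
q·N_q = 17.49 × 31.7 = 554.43 kPa
0.5·γ·B·N_γ·s_γ = 0.5 × 15.9 × 3.6 × 45.1 × 0.92 = 1187.5 kPa
q_ult = 554.43 + 1187.5 = 1741.9 kPa.
Gross allowable pressure q_all = 1741.9 / 2.5 = 696.77 kPa.
Footing area = 32.4 m², so allowable column load = 696.77 × 32.4 = 22575 kN.

P_all ≈ 22600 kN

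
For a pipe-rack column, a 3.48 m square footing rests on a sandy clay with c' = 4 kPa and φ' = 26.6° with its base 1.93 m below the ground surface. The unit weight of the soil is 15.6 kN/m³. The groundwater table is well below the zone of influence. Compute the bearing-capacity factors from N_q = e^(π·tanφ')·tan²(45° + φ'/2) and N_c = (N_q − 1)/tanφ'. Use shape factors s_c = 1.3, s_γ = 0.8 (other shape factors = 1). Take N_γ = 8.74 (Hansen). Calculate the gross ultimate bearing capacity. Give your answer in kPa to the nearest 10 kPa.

q_ult ≈ 690 kPa

tan26.6° = 0.5008, so N_q = e^(π×0.5008)·tan²(58.3°) = 4.822 × 2.622 = 12.64.
N_c = (12.64 − 1)/tan26.6° = 23.25.
q = γ·D_f = 15.6 × 1.93 = 30.108 kPa.
c·N_c·s_c = 4 × 23.247 × 1.3 = 120.89 kPa
q·N_q = 30.108 × 12.641 = 380.61 kPa
0.5·γ·B·N_γ·s_γ = 0.5 × 15.6 × 3.48 × 8.74 × 0.8 = 189.79 kPa
q_ult = 120.89 + 380.61 + 189.79 = 691.29 kPa.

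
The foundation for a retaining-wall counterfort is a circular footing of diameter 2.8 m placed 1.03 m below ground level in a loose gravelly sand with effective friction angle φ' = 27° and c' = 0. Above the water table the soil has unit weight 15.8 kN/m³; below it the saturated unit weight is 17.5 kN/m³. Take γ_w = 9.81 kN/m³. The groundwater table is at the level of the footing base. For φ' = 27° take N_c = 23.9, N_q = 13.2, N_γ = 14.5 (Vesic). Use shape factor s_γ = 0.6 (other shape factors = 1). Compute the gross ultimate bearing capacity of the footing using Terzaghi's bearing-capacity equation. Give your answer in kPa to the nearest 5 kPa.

q_ult ≈ 310 kPa

q = γ·D_f = 15.8 × 1.03 = 16.274 kPa.
For the ½γBN_γ term take γ' = 17.5 − 9.81 = 7.69 kN/m³ (soil below base is submerged).
q·N_q = 16.274 × 13.2 = 214.82 kPa
0.5·γ·B·N_γ·s_γ = 0.5 × 7.69 × 2.8 × 14.5 × 0.6 = 93.664 kPa
q_ult = 214.82 + 93.664 = 308.48 kPa.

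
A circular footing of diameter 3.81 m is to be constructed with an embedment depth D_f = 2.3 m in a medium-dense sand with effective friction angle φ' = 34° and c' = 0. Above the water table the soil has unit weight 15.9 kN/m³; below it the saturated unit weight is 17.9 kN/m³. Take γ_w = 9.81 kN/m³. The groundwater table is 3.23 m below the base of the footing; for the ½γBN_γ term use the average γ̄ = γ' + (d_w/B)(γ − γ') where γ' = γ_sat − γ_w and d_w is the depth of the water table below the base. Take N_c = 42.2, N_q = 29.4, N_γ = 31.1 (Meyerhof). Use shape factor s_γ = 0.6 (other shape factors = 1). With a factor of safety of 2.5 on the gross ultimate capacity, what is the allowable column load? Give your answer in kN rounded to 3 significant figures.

q = γ·D_f = 15.9 × 2.3 = 36.57 kPa.
γ' = 8.09 kN/m³; averaging over the depth B below the base, γ̄ = γ' + (d_w/B)(γ − γ') = 14.711 kN/m³.
q·N_q = 36.57 × 29.4 = 1075.2 kPa
0.5·γ·B·N_γ·s_γ = 0.5 × 14.711 × 3.81 × 31.1 × 0.6 = 522.94 kPa
q_ult = 1075.2 + 522.94 = 1598.1 kPa.
Gross allowable pressure q_all = 1598.1 / 2.5 = 639.24 kPa.
Footing area = 11.4009 m², so allowable column load = 639.24 × 11.4009 = 7287.9 kN.

P_all ≈ 7290 kN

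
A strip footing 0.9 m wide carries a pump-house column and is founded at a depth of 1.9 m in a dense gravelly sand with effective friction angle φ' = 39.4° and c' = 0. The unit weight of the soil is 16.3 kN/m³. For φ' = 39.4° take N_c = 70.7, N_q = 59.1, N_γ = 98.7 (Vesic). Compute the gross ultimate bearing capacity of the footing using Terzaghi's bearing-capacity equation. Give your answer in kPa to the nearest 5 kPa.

Overburden at base level: q = 16.3 × 1.9 = 30.97 kPa.
Surcharge term q·N_q = 30.97 × 59.1 = 1830.3 kPa; self-weight term 0.5·γ·B·N_γ = 0.5 × 16.3 × 0.9 × 98.7 = 723.96 kPa.
q_ult = 1830.3 + 723.96 = 2554.3 kPa.

q_ult ≈ 2555 kPa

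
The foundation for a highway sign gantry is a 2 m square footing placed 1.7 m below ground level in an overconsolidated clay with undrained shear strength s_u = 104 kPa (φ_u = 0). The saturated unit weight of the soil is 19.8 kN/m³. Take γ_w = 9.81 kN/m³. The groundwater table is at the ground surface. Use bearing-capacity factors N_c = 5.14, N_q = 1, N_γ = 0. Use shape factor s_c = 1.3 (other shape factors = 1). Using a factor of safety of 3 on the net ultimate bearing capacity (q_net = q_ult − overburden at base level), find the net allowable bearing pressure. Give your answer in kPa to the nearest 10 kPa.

γ' = 19.8 − 9.81 = 9.99 kN/m³ (submerged throughout). q = 9.99 × 1.7 = 16.983 kPa.
c·N_c·s_c = 104 × 5.14 × 1.3 = 694.93 kPa
q·N_q = 16.983 × 1 = 16.983 kPa
q_ult = 694.93 + 16.983 = 711.91 kPa.
q_net = 711.91 − 16.983 = 694.93 kPa.
q_all(net) = 694.93 / 3 = 231.64 kPa.

q_all(net) ≈ 230 kPa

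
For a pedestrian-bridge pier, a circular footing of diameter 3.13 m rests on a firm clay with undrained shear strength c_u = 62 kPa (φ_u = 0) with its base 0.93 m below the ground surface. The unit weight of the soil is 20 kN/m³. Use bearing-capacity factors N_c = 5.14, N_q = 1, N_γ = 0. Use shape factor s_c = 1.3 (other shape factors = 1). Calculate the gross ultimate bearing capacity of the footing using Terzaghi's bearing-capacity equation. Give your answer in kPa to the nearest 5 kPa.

q = γ·D_f = 20 × 0.93 = 18.6 kPa.
c·N_c·s_c = 62 × 5.14 × 1.3 = 414.28 kPa
q·N_q = 18.6 × 1 = 18.6 kPa
q_ult = 414.28 + 18.6 = 432.88 kPa.

q_ult ≈ 435 kPa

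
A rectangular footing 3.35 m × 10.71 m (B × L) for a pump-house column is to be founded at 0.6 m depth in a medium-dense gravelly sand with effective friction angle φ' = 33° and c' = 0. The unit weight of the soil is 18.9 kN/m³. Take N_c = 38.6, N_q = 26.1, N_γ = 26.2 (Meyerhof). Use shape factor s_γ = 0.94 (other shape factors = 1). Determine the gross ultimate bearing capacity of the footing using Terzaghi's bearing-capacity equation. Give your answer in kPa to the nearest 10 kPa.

q_ult ≈ 1080 kPa

q = γ·D_f = 18.9 × 0.6 = 11.34 kPa.
q·N_q = 11.34 × 26.1 = 295.97 kPa
0.5·γ·B·N_γ·s_γ = 0.5 × 18.9 × 3.35 × 26.2 × 0.94 = 779.66 kPa
q_ult = 295.97 + 779.66 = 1075.6 kPa.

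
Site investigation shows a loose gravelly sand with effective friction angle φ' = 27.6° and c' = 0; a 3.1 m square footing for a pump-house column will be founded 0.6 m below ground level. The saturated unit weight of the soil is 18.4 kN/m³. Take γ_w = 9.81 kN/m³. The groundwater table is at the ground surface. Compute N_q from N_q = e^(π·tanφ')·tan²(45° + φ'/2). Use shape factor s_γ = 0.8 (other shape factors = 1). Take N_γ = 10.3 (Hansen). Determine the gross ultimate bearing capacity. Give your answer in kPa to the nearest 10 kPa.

q_ult ≈ 180 kPa

tan27.6° = 0.5228, so N_q = e^(π×0.5228)·tan²(58.8°) = 5.167 × 2.726 = 14.09.
With the water table at the surface the whole profile is submerged: γ' = 18.4 − 9.81 = 8.59 kN/m³, so q = γ'·D_f = 5.154 kPa; the same γ' applies in the ½γBN_γ term.
q_ult = q·N_q + 0.5·γ·B·N_γ·s_γ
     = 5.154 × 14.089 + 0.5 × 8.59 × 3.1 × 10.3 × 0.8
     = 72.614 + 109.71 = 182.33 kPa.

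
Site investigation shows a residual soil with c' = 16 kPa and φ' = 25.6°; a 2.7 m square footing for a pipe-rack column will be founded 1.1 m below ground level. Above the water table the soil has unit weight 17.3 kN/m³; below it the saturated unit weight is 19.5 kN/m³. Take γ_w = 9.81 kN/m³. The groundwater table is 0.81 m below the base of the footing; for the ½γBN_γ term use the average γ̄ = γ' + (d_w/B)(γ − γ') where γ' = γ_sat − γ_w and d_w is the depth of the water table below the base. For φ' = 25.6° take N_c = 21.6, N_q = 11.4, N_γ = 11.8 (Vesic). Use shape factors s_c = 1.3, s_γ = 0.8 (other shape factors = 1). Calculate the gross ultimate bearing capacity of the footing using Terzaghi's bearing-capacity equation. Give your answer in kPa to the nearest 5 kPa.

q_ult ≈ 820 kPa

Overburden at base level: q = 17.3 × 1.1 = 19.03 kPa.
The water table is 0.81 m below the base (< B = 2.7 m), so the ½γBN_γ term uses γ̄ = γ' + (d_w/B)(γ − γ') = 9.69 + (0.81/2.7)(17.3 − 9.69) = 11.973 kN/m³.
Cohesion term c·N_c·s_c = 16 × 21.6 × 1.3 = 449.28 kPa; surcharge term q·N_q = 19.03 × 11.4 = 216.94 kPa; self-weight term 0.5·γ·B·N_γ·s_γ = 0.5 × 11.973 × 2.7 × 11.8 × 0.8 = 152.58 kPa.
q_ult = 449.28 + 216.94 + 152.58 = 818.81 kPa.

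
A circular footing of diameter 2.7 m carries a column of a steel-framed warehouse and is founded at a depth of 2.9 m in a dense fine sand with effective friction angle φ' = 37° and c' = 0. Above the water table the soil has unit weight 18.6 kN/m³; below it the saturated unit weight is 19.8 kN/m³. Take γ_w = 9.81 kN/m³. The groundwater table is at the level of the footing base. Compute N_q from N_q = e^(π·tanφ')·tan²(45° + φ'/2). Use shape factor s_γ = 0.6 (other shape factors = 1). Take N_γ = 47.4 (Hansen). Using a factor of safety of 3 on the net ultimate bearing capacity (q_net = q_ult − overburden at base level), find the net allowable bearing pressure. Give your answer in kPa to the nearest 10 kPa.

q_all(net) ≈ 880 kPa

N_q = e^(π·tan37°)·tan²(63.5°) = 42.92.
q = γ·D_f = 18.6 × 2.9 = 53.94 kPa.
For the ½γBN_γ term take γ' = 19.8 − 9.81 = 9.99 kN/m³ (soil below base is submerged).
q·N_q = 53.94 × 42.92 = 2315.1 kPa
0.5·γ·B·N_γ·s_γ = 0.5 × 9.99 × 2.7 × 47.4 × 0.6 = 383.56 kPa
q_ult = 2315.1 + 383.56 = 2698.7 kPa.
q_net = 2698.7 − 53.94 = 2644.7 kPa.
q_all(net) = 2644.7 / 3 = 881.57 kPa.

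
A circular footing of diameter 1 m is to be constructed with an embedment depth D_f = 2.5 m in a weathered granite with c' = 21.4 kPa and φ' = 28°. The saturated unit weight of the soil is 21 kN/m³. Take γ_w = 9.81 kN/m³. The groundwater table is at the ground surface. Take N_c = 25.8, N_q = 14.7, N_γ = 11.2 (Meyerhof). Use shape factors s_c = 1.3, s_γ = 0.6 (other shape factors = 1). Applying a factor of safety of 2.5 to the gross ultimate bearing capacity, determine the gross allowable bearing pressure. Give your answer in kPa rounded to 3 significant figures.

Water table at ground surface, so effective unit weight γ' = 21 − 9.81 = 11.19 kN/m³ is used throughout; overburden q = 11.19 × 2.5 = 27.975 kPa; the same γ' applies in the ½γBN_γ term.
Cohesion term c·N_c·s_c = 21.4 × 25.8 × 1.3 = 717.76 kPa; surcharge term q·N_q = 27.975 × 14.7 = 411.23 kPa; self-weight term 0.5·γ·B·N_γ·s_γ = 0.5 × 11.19 × 1 × 11.2 × 0.6 = 37.598 kPa.
q_ult = 717.76 + 411.23 + 37.598 = 1166.6 kPa.
q_all = q_ult / FS = 1166.6 / 2.5 = 466.63 kPa.

q_all ≈ 467 kPa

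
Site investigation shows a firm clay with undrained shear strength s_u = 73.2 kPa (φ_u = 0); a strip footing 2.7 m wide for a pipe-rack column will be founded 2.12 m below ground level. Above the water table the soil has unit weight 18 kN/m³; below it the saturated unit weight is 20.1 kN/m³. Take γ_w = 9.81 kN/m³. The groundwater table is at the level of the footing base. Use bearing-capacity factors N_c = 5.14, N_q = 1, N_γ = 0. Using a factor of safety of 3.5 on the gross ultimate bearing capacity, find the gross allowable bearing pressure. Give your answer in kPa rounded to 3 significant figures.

Overburden at base level: q = 18 × 2.12 = 38.16 kPa.
Cohesion term c·N_c = 73.2 × 5.14 = 376.25 kPa; surcharge term q·N_q = 38.16 × 1 = 38.16 kPa.
q_ult = 376.25 + 38.16 = 414.41 kPa.
q_all = 414.41 / 3.5 = 118.4 kPa.

q_all ≈ 118 kPa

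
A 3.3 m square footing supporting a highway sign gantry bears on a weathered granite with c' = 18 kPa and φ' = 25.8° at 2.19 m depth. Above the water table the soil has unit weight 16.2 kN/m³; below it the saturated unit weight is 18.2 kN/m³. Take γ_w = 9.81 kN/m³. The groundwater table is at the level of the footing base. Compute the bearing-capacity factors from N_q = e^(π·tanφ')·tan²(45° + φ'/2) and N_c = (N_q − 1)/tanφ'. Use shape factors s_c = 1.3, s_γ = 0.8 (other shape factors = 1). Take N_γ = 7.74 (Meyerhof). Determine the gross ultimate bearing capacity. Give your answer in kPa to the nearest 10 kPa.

tan25.8° = 0.4834, so N_q = e^(π×0.4834)·tan²(57.9°) = 4.566 × 2.541 = 11.6.
N_c = (11.6 − 1)/tan25.8° = 21.94.
Effective surcharge at the founding depth q = γ·D_f = 16.2 × 2.19 = 35.478 kPa.
The water table coincides with the base, so in the self-weight term γ → γ' = 8.39 kN/m³.
q_ult = c·N_c·s_c + q·N_q + 0.5·γ·B·N_γ·s_γ
     = 18 × 21.936 × 1.3 + 35.478 × 11.604 + 0.5 × 8.39 × 3.3 × 7.74 × 0.8
     = 513.3 + 411.69 + 85.719 = 1010.7 kPa.

q_ult ≈ 1010 kPa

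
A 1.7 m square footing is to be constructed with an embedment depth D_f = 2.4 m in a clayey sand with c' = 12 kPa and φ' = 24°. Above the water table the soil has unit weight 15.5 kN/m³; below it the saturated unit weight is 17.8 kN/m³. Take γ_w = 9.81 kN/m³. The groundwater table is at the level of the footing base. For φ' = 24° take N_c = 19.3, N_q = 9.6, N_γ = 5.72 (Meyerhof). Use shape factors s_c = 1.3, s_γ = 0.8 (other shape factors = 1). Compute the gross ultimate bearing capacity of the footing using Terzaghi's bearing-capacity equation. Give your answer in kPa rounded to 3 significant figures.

Effective surcharge at the founding depth q = γ·D_f = 15.5 × 2.4 = 37.2 kPa.
The water table coincides with the base, so in the self-weight term γ → γ' = 7.99 kN/m³.
q_ult = c·N_c·s_c + q·N_q + 0.5·γ·B·N_γ·s_γ
     = 12 × 19.3 × 1.3 + 37.2 × 9.6 + 0.5 × 7.99 × 1.7 × 5.72 × 0.8
     = 301.08 + 357.12 + 31.078 = 689.28 kPa.

q_ult ≈ 689 kPa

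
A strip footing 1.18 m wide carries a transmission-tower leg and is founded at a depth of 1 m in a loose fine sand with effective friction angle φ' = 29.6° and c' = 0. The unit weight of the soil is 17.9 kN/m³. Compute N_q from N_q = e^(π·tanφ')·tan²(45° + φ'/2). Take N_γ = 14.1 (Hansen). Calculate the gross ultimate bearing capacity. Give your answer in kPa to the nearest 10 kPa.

q_ult ≈ 460 kPa

tan29.6° = 0.5681, so N_q = e^(π×0.5681)·tan²(59.8°) = 5.958 × 2.952 = 17.59.
q = γ·D_f = 17.9 × 1 = 17.9 kPa.
q·N_q = 17.9 × 17.588 = 314.82 kPa
0.5·γ·B·N_γ = 0.5 × 17.9 × 1.18 × 14.1 = 148.91 kPa
q_ult = 314.82 + 148.91 = 463.73 kPa.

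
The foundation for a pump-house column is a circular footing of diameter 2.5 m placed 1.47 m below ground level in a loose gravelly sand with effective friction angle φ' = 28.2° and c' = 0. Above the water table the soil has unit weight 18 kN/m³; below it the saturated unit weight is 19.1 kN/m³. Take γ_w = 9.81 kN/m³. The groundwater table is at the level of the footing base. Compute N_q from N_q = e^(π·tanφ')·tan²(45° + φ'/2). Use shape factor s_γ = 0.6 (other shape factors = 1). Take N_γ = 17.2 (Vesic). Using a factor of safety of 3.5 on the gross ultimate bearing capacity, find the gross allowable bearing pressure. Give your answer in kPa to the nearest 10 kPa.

N_q = e^(π·tan28.2°)·tan²(59.1°) = 15.05.
Effective surcharge at the founding depth q = γ·D_f = 18 × 1.47 = 26.46 kPa.
The water table coincides with the base, so in the self-weight term γ → γ' = 9.29 kN/m³.
q_ult = q·N_q + 0.5·γ·B·N_γ·s_γ
     = 26.46 × 15.047 + 0.5 × 9.29 × 2.5 × 17.2 × 0.6
     = 398.15 + 119.84 = 518 kPa.
q_all = 518 / 3.5 = 148 kPa.

q_all ≈ 150 kPa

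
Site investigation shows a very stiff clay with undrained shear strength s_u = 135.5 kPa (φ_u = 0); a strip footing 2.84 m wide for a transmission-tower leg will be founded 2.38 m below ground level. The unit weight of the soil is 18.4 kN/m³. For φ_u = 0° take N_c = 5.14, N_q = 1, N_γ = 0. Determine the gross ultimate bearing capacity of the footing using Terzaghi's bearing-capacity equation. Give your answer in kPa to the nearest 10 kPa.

q_ult ≈ 740 kPa

Overburden at base level: q = 18.4 × 2.38 = 43.792 kPa.
Cohesion term c·N_c = 135.5 × 5.14 = 696.47 kPa; surcharge term q·N_q = 43.792 × 1 = 43.792 kPa.
q_ult = 696.47 + 43.792 = 740.26 kPa.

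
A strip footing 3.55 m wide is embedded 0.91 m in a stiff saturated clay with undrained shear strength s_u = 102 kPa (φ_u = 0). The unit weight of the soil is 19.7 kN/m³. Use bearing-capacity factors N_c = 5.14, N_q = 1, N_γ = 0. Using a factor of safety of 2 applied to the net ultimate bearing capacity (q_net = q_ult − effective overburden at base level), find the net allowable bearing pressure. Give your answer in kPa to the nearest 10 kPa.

q_all(net) ≈ 260 kPa

Effective surcharge at the founding depth q = γ·D_f = 19.7 × 0.91 = 17.927 kPa.
q_ult = c·N_c + q·N_q
     = 102 × 5.14 + 17.927 × 1
     = 524.28 + 17.927 = 542.21 kPa.
Net ultimate: q_net = 542.21 − 17.927 = 524.28 kPa.
q_all(net) = 524.28 / 2 = 262.14 kPa.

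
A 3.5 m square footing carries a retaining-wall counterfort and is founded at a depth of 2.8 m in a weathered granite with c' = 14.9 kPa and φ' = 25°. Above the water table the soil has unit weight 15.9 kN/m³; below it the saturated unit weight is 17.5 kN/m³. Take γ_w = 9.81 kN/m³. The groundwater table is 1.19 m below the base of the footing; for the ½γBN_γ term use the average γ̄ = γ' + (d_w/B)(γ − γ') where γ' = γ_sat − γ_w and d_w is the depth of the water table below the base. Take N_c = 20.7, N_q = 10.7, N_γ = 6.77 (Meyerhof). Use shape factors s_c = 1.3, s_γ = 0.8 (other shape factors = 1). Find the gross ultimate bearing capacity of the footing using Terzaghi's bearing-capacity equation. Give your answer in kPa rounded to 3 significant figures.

q_ult ≈ 977 kPa

q = γ·D_f = 15.9 × 2.8 = 44.52 kPa.
γ' = 7.69 kN/m³; averaging over the depth B below the base, γ̄ = γ' + (d_w/B)(γ − γ') = 10.481 kN/m³.
c·N_c·s_c = 14.9 × 20.7 × 1.3 = 400.96 kPa
q·N_q = 44.52 × 10.7 = 476.36 kPa
0.5·γ·B·N_γ·s_γ = 0.5 × 10.481 × 3.5 × 6.77 × 0.8 = 99.343 kPa
q_ult = 400.96 + 476.36 + 99.343 = 976.67 kPa.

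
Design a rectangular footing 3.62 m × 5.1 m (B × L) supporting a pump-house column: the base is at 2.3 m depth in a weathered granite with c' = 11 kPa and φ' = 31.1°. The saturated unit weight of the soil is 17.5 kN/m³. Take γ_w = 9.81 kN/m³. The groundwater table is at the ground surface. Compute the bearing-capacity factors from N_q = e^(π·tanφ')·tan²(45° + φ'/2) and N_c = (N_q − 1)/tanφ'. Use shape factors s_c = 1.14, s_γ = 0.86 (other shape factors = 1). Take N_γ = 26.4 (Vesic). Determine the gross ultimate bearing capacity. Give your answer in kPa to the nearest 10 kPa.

tan31.1° = 0.6032, so N_q = e^(π×0.6032)·tan²(60.55°) = 6.653 × 3.137 = 20.87.
N_c = (20.87 − 1)/tan31.1° = 32.94.
With the water table at the surface the whole profile is submerged: γ' = 17.5 − 9.81 = 7.69 kN/m³, so q = γ'·D_f = 17.687 kPa; the same γ' applies in the ½γBN_γ term.
q_ult = c·N_c·s_c + q·N_q + 0.5·γ·B·N_γ·s_γ
     = 11 × 32.939 × 1.14 + 17.687 × 20.87 + 0.5 × 7.69 × 3.62 × 26.4 × 0.86
     = 413.06 + 369.13 + 316.01 = 1098.2 kPa.

q_ult ≈ 1100 kPa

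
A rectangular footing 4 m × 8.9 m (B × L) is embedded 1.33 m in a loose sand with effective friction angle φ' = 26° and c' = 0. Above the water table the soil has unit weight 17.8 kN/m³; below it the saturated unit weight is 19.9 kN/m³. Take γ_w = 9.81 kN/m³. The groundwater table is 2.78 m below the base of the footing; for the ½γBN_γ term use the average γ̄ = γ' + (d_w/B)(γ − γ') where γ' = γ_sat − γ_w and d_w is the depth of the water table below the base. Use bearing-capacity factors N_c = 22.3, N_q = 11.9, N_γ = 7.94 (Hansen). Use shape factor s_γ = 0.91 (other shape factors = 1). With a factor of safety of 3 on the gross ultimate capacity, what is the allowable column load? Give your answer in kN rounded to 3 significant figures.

Effective surcharge at the founding depth q = γ·D_f = 17.8 × 1.33 = 23.674 kPa.
With d_w = 2.78 m < B, γ̄ = 10.09 + (2.78/4) × (17.8 − 10.09) = 15.448 kN/m³.
q_ult = q·N_q + 0.5·γ·B·N_γ·s_γ
     = 23.674 × 11.9 + 0.5 × 15.448 × 4 × 7.94 × 0.91
     = 281.72 + 223.24 = 504.96 kPa.
Gross allowable pressure q_all = 504.96 / 3 = 168.32 kPa.
Footing area = 35.6 m², so allowable column load = 168.32 × 35.6 = 5992.2 kN.

P_all ≈ 5990 kN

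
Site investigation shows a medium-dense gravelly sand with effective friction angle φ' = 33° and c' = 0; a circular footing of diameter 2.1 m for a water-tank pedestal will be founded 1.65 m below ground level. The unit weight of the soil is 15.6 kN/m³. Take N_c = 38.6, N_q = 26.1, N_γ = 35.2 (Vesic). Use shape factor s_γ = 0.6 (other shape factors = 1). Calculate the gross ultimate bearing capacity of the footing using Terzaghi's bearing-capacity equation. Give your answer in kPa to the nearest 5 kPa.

q_ult ≈ 1020 kPa

q = γ·D_f = 15.6 × 1.65 = 25.74 kPa.
q·N_q = 25.74 × 26.1 = 671.81 kPa
0.5·γ·B·N_γ·s_γ = 0.5 × 15.6 × 2.1 × 35.2 × 0.6 = 345.95 kPa
q_ult = 671.81 + 345.95 = 1017.8 kPa.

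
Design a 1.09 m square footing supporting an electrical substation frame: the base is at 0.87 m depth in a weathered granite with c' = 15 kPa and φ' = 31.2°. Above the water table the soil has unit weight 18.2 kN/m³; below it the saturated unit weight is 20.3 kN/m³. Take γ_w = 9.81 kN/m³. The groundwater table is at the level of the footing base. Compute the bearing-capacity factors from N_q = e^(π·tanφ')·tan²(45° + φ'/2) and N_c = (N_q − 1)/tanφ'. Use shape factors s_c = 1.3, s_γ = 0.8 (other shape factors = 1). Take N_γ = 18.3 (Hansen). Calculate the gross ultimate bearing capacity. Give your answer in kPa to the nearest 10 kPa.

tan31.2° = 0.6056, so N_q = e^(π×0.6056)·tan²(60.6°) = 6.703 × 3.15 = 21.11.
N_c = (21.11 − 1)/tan31.2° = 33.21.
q = γ·D_f = 18.2 × 0.87 = 15.834 kPa.
For the ½γBN_γ term take γ' = 20.3 − 9.81 = 10.49 kN/m³ (soil below base is submerged).
c·N_c·s_c = 15 × 33.211 × 1.3 = 647.61 kPa
q·N_q = 15.834 × 21.113 = 334.31 kPa
0.5·γ·B·N_γ·s_γ = 0.5 × 10.49 × 1.09 × 18.3 × 0.8 = 83.698 kPa
q_ult = 647.61 + 334.31 + 83.698 = 1065.6 kPa.

q_ult ≈ 1070 kPa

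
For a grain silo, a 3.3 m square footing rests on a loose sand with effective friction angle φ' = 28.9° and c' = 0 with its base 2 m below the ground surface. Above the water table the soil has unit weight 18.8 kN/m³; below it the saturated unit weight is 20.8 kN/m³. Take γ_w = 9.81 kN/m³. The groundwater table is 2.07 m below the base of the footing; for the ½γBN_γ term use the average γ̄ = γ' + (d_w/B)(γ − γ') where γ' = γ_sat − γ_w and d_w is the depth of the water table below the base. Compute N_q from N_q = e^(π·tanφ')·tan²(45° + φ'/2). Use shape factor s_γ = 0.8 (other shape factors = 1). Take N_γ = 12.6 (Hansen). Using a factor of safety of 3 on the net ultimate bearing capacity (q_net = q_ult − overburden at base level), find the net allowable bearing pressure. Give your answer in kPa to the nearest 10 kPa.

N_q = e^(π·tan28.9°)·tan²(59.45°) = 16.26.
Effective surcharge at the founding depth q = γ·D_f = 18.8 × 2 = 37.6 kPa.
With d_w = 2.07 m < B, γ̄ = 10.99 + (2.07/3.3) × (18.8 − 10.99) = 15.889 kN/m³.
q_ult = q·N_q + 0.5·γ·B·N_γ·s_γ
     = 37.6 × 16.261 + 0.5 × 15.889 × 3.3 × 12.6 × 0.8
     = 611.41 + 264.27 = 875.68 kPa.
q_net = 875.68 − 37.6 = 838.08 kPa.
q_all(net) = 838.08 / 3 = 279.36 kPa.

q_all(net) ≈ 280 kPa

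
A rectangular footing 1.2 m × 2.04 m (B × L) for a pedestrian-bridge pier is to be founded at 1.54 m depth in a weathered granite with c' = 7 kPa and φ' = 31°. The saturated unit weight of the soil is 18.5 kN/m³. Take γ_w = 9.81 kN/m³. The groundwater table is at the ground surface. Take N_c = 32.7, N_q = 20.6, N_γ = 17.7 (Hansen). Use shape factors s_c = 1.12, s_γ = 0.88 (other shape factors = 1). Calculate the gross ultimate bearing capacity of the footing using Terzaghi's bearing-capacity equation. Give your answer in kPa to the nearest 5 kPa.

With the water table at the surface the whole profile is submerged: γ' = 18.5 − 9.81 = 8.69 kN/m³, so q = γ'·D_f = 13.383 kPa; the same γ' applies in the ½γBN_γ term.
q_ult = c·N_c·s_c + q·N_q + 0.5·γ·B·N_γ·s_γ
     = 7 × 32.7 × 1.12 + 13.383 × 20.6 + 0.5 × 8.69 × 1.2 × 17.7 × 0.88
     = 256.37 + 275.68 + 81.213 = 613.26 kPa.

q_ult ≈ 615 kPa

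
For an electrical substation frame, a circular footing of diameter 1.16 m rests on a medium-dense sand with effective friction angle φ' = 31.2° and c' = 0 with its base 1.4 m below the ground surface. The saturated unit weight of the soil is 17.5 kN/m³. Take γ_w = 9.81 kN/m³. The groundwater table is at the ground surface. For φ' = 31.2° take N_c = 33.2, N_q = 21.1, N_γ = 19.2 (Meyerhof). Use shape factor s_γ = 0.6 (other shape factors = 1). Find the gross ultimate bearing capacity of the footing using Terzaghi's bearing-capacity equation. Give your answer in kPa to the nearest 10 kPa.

q_ult ≈ 280 kPa

γ' = 17.5 − 9.81 = 7.69 kN/m³ (submerged throughout). q = 7.69 × 1.4 = 10.766 kPa; the same γ' applies in the ½γBN_γ term.
q·N_q = 10.766 × 21.1 = 227.16 kPa
0.5·γ·B·N_γ·s_γ = 0.5 × 7.69 × 1.16 × 19.2 × 0.6 = 51.382 kPa
q_ult = 227.16 + 51.382 = 278.54 kPa.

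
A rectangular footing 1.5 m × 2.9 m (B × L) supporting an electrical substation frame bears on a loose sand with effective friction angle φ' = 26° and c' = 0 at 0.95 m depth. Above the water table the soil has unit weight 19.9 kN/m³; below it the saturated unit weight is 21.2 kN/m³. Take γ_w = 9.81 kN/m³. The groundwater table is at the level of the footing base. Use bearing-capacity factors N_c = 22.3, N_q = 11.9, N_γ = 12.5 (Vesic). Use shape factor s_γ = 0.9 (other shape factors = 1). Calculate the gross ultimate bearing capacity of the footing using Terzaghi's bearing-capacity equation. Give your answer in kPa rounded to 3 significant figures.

Effective surcharge at the founding depth q = γ·D_f = 19.9 × 0.95 = 18.905 kPa.
The water table coincides with the base, so in the self-weight term γ → γ' = 11.39 kN/m³.
q_ult = q·N_q + 0.5·γ·B·N_γ·s_γ
     = 18.905 × 11.9 + 0.5 × 11.39 × 1.5 × 12.5 × 0.9
     = 224.97 + 96.103 = 321.07 kPa.

q_ult ≈ 321 kPa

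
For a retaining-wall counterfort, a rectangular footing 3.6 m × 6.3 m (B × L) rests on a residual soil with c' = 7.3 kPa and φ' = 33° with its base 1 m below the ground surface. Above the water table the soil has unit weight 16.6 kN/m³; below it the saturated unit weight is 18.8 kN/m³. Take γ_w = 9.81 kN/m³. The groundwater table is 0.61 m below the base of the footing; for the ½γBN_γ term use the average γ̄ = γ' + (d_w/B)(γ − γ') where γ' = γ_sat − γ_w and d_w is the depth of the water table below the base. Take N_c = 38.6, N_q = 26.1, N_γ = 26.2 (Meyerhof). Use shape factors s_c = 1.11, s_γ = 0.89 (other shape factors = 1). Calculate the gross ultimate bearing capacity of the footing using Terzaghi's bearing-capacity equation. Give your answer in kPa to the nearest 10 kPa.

q = γ·D_f = 16.6 × 1 = 16.6 kPa.
γ' = 8.99 kN/m³; averaging over the depth B below the base, γ̄ = γ' + (d_w/B)(γ − γ') = 10.279 kN/m³.
c·N_c·s_c = 7.3 × 38.6 × 1.11 = 312.78 kPa
q·N_q = 16.6 × 26.1 = 433.26 kPa
0.5·γ·B·N_γ·s_γ = 0.5 × 10.279 × 3.6 × 26.2 × 0.89 = 431.45 kPa
q_ult = 312.78 + 433.26 + 431.45 = 1177.5 kPa.

q_ult ≈ 1180 kPa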